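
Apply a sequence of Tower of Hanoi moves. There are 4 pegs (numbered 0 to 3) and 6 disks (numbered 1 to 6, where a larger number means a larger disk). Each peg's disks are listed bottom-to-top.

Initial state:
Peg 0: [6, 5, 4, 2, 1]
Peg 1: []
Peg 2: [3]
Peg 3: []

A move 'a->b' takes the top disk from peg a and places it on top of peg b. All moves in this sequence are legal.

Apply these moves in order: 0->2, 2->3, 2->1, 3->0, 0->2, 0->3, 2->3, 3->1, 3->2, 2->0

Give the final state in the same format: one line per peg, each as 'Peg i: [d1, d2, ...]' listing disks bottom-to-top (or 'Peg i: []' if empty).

After move 1 (0->2):
Peg 0: [6, 5, 4, 2]
Peg 1: []
Peg 2: [3, 1]
Peg 3: []

After move 2 (2->3):
Peg 0: [6, 5, 4, 2]
Peg 1: []
Peg 2: [3]
Peg 3: [1]

After move 3 (2->1):
Peg 0: [6, 5, 4, 2]
Peg 1: [3]
Peg 2: []
Peg 3: [1]

After move 4 (3->0):
Peg 0: [6, 5, 4, 2, 1]
Peg 1: [3]
Peg 2: []
Peg 3: []

After move 5 (0->2):
Peg 0: [6, 5, 4, 2]
Peg 1: [3]
Peg 2: [1]
Peg 3: []

After move 6 (0->3):
Peg 0: [6, 5, 4]
Peg 1: [3]
Peg 2: [1]
Peg 3: [2]

After move 7 (2->3):
Peg 0: [6, 5, 4]
Peg 1: [3]
Peg 2: []
Peg 3: [2, 1]

After move 8 (3->1):
Peg 0: [6, 5, 4]
Peg 1: [3, 1]
Peg 2: []
Peg 3: [2]

After move 9 (3->2):
Peg 0: [6, 5, 4]
Peg 1: [3, 1]
Peg 2: [2]
Peg 3: []

After move 10 (2->0):
Peg 0: [6, 5, 4, 2]
Peg 1: [3, 1]
Peg 2: []
Peg 3: []

Answer: Peg 0: [6, 5, 4, 2]
Peg 1: [3, 1]
Peg 2: []
Peg 3: []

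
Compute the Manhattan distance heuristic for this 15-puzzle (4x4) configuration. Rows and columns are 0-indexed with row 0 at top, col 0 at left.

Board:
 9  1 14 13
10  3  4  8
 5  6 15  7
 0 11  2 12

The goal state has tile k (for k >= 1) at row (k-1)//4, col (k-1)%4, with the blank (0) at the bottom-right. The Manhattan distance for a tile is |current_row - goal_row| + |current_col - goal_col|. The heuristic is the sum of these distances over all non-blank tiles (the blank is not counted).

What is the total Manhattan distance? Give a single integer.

Answer: 31

Derivation:
Tile 9: (0,0)->(2,0) = 2
Tile 1: (0,1)->(0,0) = 1
Tile 14: (0,2)->(3,1) = 4
Tile 13: (0,3)->(3,0) = 6
Tile 10: (1,0)->(2,1) = 2
Tile 3: (1,1)->(0,2) = 2
Tile 4: (1,2)->(0,3) = 2
Tile 8: (1,3)->(1,3) = 0
Tile 5: (2,0)->(1,0) = 1
Tile 6: (2,1)->(1,1) = 1
Tile 15: (2,2)->(3,2) = 1
Tile 7: (2,3)->(1,2) = 2
Tile 11: (3,1)->(2,2) = 2
Tile 2: (3,2)->(0,1) = 4
Tile 12: (3,3)->(2,3) = 1
Sum: 2 + 1 + 4 + 6 + 2 + 2 + 2 + 0 + 1 + 1 + 1 + 2 + 2 + 4 + 1 = 31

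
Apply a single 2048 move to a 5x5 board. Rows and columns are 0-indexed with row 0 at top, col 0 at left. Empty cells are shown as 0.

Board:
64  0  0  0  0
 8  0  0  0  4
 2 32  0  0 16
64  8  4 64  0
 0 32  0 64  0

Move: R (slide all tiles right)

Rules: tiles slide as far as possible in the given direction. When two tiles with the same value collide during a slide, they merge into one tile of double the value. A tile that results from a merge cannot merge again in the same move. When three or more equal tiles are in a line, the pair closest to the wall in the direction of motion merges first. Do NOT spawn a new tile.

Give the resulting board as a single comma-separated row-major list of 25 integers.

Answer: 0, 0, 0, 0, 64, 0, 0, 0, 8, 4, 0, 0, 2, 32, 16, 0, 64, 8, 4, 64, 0, 0, 0, 32, 64

Derivation:
Slide right:
row 0: [64, 0, 0, 0, 0] -> [0, 0, 0, 0, 64]
row 1: [8, 0, 0, 0, 4] -> [0, 0, 0, 8, 4]
row 2: [2, 32, 0, 0, 16] -> [0, 0, 2, 32, 16]
row 3: [64, 8, 4, 64, 0] -> [0, 64, 8, 4, 64]
row 4: [0, 32, 0, 64, 0] -> [0, 0, 0, 32, 64]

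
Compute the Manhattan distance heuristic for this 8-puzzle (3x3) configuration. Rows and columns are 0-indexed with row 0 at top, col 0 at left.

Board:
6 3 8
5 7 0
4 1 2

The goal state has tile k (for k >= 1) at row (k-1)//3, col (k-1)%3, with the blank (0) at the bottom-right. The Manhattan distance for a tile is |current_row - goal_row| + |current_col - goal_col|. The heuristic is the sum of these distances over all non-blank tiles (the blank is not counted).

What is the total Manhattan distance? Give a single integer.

Answer: 17

Derivation:
Tile 6: at (0,0), goal (1,2), distance |0-1|+|0-2| = 3
Tile 3: at (0,1), goal (0,2), distance |0-0|+|1-2| = 1
Tile 8: at (0,2), goal (2,1), distance |0-2|+|2-1| = 3
Tile 5: at (1,0), goal (1,1), distance |1-1|+|0-1| = 1
Tile 7: at (1,1), goal (2,0), distance |1-2|+|1-0| = 2
Tile 4: at (2,0), goal (1,0), distance |2-1|+|0-0| = 1
Tile 1: at (2,1), goal (0,0), distance |2-0|+|1-0| = 3
Tile 2: at (2,2), goal (0,1), distance |2-0|+|2-1| = 3
Sum: 3 + 1 + 3 + 1 + 2 + 1 + 3 + 3 = 17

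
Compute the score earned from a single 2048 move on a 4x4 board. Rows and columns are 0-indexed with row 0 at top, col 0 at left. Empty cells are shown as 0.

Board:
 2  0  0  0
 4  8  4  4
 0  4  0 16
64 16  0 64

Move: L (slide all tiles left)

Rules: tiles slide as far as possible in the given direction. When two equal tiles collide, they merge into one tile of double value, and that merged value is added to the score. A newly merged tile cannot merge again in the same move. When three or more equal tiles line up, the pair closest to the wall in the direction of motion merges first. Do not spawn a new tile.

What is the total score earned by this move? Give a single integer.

Slide left:
row 0: [2, 0, 0, 0] -> [2, 0, 0, 0]  score +0 (running 0)
row 1: [4, 8, 4, 4] -> [4, 8, 8, 0]  score +8 (running 8)
row 2: [0, 4, 0, 16] -> [4, 16, 0, 0]  score +0 (running 8)
row 3: [64, 16, 0, 64] -> [64, 16, 64, 0]  score +0 (running 8)
Board after move:
 2  0  0  0
 4  8  8  0
 4 16  0  0
64 16 64  0

Answer: 8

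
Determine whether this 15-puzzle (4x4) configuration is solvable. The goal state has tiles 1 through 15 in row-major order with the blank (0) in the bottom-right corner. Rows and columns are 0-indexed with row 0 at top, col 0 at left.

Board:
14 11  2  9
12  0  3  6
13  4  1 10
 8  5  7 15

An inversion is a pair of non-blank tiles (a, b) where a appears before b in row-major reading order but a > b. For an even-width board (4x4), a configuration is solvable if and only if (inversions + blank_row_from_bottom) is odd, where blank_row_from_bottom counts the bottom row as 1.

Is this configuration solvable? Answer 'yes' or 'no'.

Answer: no

Derivation:
Inversions: 55
Blank is in row 1 (0-indexed from top), which is row 3 counting from the bottom (bottom = 1).
55 + 3 = 58, which is even, so the puzzle is not solvable.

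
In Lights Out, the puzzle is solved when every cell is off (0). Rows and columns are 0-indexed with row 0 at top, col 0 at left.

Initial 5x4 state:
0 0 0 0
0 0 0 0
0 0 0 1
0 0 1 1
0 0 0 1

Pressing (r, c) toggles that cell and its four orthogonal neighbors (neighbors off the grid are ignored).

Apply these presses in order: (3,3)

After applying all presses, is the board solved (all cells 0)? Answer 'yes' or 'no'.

Answer: yes

Derivation:
After press 1 at (3,3):
0 0 0 0
0 0 0 0
0 0 0 0
0 0 0 0
0 0 0 0

Lights still on: 0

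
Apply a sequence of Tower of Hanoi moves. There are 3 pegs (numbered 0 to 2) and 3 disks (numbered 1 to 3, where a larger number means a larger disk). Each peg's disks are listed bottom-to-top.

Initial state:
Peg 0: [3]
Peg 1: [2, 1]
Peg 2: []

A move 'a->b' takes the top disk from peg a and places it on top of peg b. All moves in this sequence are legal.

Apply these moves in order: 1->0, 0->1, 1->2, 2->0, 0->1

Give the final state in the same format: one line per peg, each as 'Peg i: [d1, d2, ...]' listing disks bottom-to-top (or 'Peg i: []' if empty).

After move 1 (1->0):
Peg 0: [3, 1]
Peg 1: [2]
Peg 2: []

After move 2 (0->1):
Peg 0: [3]
Peg 1: [2, 1]
Peg 2: []

After move 3 (1->2):
Peg 0: [3]
Peg 1: [2]
Peg 2: [1]

After move 4 (2->0):
Peg 0: [3, 1]
Peg 1: [2]
Peg 2: []

After move 5 (0->1):
Peg 0: [3]
Peg 1: [2, 1]
Peg 2: []

Answer: Peg 0: [3]
Peg 1: [2, 1]
Peg 2: []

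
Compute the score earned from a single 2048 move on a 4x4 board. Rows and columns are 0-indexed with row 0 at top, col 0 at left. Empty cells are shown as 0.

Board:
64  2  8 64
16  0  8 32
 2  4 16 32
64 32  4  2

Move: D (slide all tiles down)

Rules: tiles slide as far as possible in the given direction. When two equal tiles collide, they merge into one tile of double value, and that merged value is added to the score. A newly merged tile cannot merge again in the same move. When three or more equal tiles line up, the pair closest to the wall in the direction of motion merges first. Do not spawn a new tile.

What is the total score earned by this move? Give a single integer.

Slide down:
col 0: [64, 16, 2, 64] -> [64, 16, 2, 64]  score +0 (running 0)
col 1: [2, 0, 4, 32] -> [0, 2, 4, 32]  score +0 (running 0)
col 2: [8, 8, 16, 4] -> [0, 16, 16, 4]  score +16 (running 16)
col 3: [64, 32, 32, 2] -> [0, 64, 64, 2]  score +64 (running 80)
Board after move:
64  0  0  0
16  2 16 64
 2  4 16 64
64 32  4  2

Answer: 80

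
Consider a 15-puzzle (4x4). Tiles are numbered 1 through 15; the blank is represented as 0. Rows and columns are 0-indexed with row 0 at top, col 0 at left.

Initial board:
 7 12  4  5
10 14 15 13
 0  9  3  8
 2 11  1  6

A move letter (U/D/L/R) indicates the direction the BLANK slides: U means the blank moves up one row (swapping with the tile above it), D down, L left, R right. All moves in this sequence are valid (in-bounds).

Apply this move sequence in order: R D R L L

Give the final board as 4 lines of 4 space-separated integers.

After move 1 (R):
 7 12  4  5
10 14 15 13
 9  0  3  8
 2 11  1  6

After move 2 (D):
 7 12  4  5
10 14 15 13
 9 11  3  8
 2  0  1  6

After move 3 (R):
 7 12  4  5
10 14 15 13
 9 11  3  8
 2  1  0  6

After move 4 (L):
 7 12  4  5
10 14 15 13
 9 11  3  8
 2  0  1  6

After move 5 (L):
 7 12  4  5
10 14 15 13
 9 11  3  8
 0  2  1  6

Answer:  7 12  4  5
10 14 15 13
 9 11  3  8
 0  2  1  6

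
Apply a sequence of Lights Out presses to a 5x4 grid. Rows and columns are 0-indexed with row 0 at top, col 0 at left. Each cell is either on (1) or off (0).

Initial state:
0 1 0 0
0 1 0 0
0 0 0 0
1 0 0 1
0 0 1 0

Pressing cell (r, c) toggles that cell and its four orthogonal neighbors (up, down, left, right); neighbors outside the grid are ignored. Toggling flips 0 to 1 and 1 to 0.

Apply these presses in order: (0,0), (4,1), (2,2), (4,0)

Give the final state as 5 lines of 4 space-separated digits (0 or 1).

After press 1 at (0,0):
1 0 0 0
1 1 0 0
0 0 0 0
1 0 0 1
0 0 1 0

After press 2 at (4,1):
1 0 0 0
1 1 0 0
0 0 0 0
1 1 0 1
1 1 0 0

After press 3 at (2,2):
1 0 0 0
1 1 1 0
0 1 1 1
1 1 1 1
1 1 0 0

After press 4 at (4,0):
1 0 0 0
1 1 1 0
0 1 1 1
0 1 1 1
0 0 0 0

Answer: 1 0 0 0
1 1 1 0
0 1 1 1
0 1 1 1
0 0 0 0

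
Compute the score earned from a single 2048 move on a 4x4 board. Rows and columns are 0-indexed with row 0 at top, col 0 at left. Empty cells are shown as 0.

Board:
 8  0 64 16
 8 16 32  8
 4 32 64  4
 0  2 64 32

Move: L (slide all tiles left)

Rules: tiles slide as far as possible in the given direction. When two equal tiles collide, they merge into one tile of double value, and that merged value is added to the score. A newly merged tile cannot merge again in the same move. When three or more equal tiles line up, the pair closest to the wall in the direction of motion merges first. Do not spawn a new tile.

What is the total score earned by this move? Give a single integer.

Answer: 0

Derivation:
Slide left:
row 0: [8, 0, 64, 16] -> [8, 64, 16, 0]  score +0 (running 0)
row 1: [8, 16, 32, 8] -> [8, 16, 32, 8]  score +0 (running 0)
row 2: [4, 32, 64, 4] -> [4, 32, 64, 4]  score +0 (running 0)
row 3: [0, 2, 64, 32] -> [2, 64, 32, 0]  score +0 (running 0)
Board after move:
 8 64 16  0
 8 16 32  8
 4 32 64  4
 2 64 32  0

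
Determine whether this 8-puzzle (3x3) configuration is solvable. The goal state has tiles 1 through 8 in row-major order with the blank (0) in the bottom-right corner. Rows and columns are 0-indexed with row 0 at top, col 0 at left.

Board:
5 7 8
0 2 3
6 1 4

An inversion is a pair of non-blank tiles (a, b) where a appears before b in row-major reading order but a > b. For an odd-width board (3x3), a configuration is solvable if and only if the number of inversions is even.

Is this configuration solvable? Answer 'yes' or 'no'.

Inversions (pairs i<j in row-major order where tile[i] > tile[j] > 0): 18
18 is even, so the puzzle is solvable.

Answer: yes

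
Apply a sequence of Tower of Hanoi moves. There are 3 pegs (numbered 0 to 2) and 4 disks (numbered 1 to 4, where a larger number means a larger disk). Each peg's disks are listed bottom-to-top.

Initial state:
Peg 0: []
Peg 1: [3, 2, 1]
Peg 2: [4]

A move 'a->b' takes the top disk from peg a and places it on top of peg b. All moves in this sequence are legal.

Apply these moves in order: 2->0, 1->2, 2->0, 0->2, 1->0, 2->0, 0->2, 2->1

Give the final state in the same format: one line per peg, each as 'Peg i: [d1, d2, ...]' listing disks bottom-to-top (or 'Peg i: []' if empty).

Answer: Peg 0: [4, 2]
Peg 1: [3, 1]
Peg 2: []

Derivation:
After move 1 (2->0):
Peg 0: [4]
Peg 1: [3, 2, 1]
Peg 2: []

After move 2 (1->2):
Peg 0: [4]
Peg 1: [3, 2]
Peg 2: [1]

After move 3 (2->0):
Peg 0: [4, 1]
Peg 1: [3, 2]
Peg 2: []

After move 4 (0->2):
Peg 0: [4]
Peg 1: [3, 2]
Peg 2: [1]

After move 5 (1->0):
Peg 0: [4, 2]
Peg 1: [3]
Peg 2: [1]

After move 6 (2->0):
Peg 0: [4, 2, 1]
Peg 1: [3]
Peg 2: []

After move 7 (0->2):
Peg 0: [4, 2]
Peg 1: [3]
Peg 2: [1]

After move 8 (2->1):
Peg 0: [4, 2]
Peg 1: [3, 1]
Peg 2: []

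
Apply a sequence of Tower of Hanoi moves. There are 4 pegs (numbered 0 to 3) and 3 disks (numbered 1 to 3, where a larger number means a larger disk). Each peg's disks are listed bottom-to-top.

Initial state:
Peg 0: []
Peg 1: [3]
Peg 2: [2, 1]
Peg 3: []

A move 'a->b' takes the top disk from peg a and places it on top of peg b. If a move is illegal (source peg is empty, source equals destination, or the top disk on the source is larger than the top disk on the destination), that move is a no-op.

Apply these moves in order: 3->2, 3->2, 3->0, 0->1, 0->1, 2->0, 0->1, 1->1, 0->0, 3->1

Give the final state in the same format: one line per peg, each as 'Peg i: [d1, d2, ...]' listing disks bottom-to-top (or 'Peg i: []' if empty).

Answer: Peg 0: []
Peg 1: [3, 1]
Peg 2: [2]
Peg 3: []

Derivation:
After move 1 (3->2):
Peg 0: []
Peg 1: [3]
Peg 2: [2, 1]
Peg 3: []

After move 2 (3->2):
Peg 0: []
Peg 1: [3]
Peg 2: [2, 1]
Peg 3: []

After move 3 (3->0):
Peg 0: []
Peg 1: [3]
Peg 2: [2, 1]
Peg 3: []

After move 4 (0->1):
Peg 0: []
Peg 1: [3]
Peg 2: [2, 1]
Peg 3: []

After move 5 (0->1):
Peg 0: []
Peg 1: [3]
Peg 2: [2, 1]
Peg 3: []

After move 6 (2->0):
Peg 0: [1]
Peg 1: [3]
Peg 2: [2]
Peg 3: []

After move 7 (0->1):
Peg 0: []
Peg 1: [3, 1]
Peg 2: [2]
Peg 3: []

After move 8 (1->1):
Peg 0: []
Peg 1: [3, 1]
Peg 2: [2]
Peg 3: []

After move 9 (0->0):
Peg 0: []
Peg 1: [3, 1]
Peg 2: [2]
Peg 3: []

After move 10 (3->1):
Peg 0: []
Peg 1: [3, 1]
Peg 2: [2]
Peg 3: []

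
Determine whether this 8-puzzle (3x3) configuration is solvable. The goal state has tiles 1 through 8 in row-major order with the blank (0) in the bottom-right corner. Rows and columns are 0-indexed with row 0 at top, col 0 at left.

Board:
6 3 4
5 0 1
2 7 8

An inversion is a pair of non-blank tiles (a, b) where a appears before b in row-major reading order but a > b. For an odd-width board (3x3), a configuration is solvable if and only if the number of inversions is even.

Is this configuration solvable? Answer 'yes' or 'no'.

Answer: no

Derivation:
Inversions (pairs i<j in row-major order where tile[i] > tile[j] > 0): 11
11 is odd, so the puzzle is not solvable.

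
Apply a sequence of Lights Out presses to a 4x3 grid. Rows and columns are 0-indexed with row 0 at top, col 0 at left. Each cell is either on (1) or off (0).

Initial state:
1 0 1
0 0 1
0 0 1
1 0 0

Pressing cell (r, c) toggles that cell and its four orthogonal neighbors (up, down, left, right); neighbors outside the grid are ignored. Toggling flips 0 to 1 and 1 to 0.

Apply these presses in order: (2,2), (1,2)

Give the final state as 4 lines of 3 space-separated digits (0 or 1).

Answer: 1 0 0
0 1 1
0 1 1
1 0 1

Derivation:
After press 1 at (2,2):
1 0 1
0 0 0
0 1 0
1 0 1

After press 2 at (1,2):
1 0 0
0 1 1
0 1 1
1 0 1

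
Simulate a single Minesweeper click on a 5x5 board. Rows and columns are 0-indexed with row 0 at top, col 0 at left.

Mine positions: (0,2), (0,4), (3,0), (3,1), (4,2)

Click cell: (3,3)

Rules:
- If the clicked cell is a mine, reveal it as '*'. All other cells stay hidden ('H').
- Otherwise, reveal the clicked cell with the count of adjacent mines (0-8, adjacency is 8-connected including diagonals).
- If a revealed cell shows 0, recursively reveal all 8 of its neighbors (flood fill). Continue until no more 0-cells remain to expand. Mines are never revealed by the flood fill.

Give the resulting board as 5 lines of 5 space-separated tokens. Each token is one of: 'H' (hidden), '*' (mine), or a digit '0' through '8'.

H H H H H
H H H H H
H H H H H
H H H 1 H
H H H H H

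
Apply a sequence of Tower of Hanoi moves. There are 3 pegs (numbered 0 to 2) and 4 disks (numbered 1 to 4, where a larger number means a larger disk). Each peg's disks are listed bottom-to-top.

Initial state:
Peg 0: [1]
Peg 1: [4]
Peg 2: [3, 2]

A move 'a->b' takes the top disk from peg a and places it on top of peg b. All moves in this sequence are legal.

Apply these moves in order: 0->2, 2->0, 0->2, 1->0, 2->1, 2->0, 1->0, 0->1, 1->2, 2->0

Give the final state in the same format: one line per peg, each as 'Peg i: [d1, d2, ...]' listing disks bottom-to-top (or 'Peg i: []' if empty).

After move 1 (0->2):
Peg 0: []
Peg 1: [4]
Peg 2: [3, 2, 1]

After move 2 (2->0):
Peg 0: [1]
Peg 1: [4]
Peg 2: [3, 2]

After move 3 (0->2):
Peg 0: []
Peg 1: [4]
Peg 2: [3, 2, 1]

After move 4 (1->0):
Peg 0: [4]
Peg 1: []
Peg 2: [3, 2, 1]

After move 5 (2->1):
Peg 0: [4]
Peg 1: [1]
Peg 2: [3, 2]

After move 6 (2->0):
Peg 0: [4, 2]
Peg 1: [1]
Peg 2: [3]

After move 7 (1->0):
Peg 0: [4, 2, 1]
Peg 1: []
Peg 2: [3]

After move 8 (0->1):
Peg 0: [4, 2]
Peg 1: [1]
Peg 2: [3]

After move 9 (1->2):
Peg 0: [4, 2]
Peg 1: []
Peg 2: [3, 1]

After move 10 (2->0):
Peg 0: [4, 2, 1]
Peg 1: []
Peg 2: [3]

Answer: Peg 0: [4, 2, 1]
Peg 1: []
Peg 2: [3]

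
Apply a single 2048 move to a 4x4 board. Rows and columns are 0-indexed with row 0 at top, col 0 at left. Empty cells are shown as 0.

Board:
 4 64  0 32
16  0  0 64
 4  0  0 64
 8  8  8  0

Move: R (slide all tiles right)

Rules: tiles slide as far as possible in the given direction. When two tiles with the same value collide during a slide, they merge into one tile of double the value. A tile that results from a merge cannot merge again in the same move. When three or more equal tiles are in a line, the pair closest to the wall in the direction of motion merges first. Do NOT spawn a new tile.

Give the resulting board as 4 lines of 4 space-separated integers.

Answer:  0  4 64 32
 0  0 16 64
 0  0  4 64
 0  0  8 16

Derivation:
Slide right:
row 0: [4, 64, 0, 32] -> [0, 4, 64, 32]
row 1: [16, 0, 0, 64] -> [0, 0, 16, 64]
row 2: [4, 0, 0, 64] -> [0, 0, 4, 64]
row 3: [8, 8, 8, 0] -> [0, 0, 8, 16]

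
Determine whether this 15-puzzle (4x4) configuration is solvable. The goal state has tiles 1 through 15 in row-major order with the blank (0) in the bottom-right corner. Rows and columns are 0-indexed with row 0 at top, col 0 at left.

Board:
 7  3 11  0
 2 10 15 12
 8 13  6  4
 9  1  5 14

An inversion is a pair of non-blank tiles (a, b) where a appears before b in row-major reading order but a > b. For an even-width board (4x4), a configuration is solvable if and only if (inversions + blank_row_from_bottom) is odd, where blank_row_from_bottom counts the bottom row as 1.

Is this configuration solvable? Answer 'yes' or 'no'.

Inversions: 53
Blank is in row 0 (0-indexed from top), which is row 4 counting from the bottom (bottom = 1).
53 + 4 = 57, which is odd, so the puzzle is solvable.

Answer: yes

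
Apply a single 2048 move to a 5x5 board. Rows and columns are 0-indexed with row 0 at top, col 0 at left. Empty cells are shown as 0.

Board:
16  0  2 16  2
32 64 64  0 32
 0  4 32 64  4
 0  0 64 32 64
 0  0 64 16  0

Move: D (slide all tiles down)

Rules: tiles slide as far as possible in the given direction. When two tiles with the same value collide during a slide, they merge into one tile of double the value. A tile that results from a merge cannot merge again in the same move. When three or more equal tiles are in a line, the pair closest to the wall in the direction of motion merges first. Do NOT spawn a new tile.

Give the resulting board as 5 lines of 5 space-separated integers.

Slide down:
col 0: [16, 32, 0, 0, 0] -> [0, 0, 0, 16, 32]
col 1: [0, 64, 4, 0, 0] -> [0, 0, 0, 64, 4]
col 2: [2, 64, 32, 64, 64] -> [0, 2, 64, 32, 128]
col 3: [16, 0, 64, 32, 16] -> [0, 16, 64, 32, 16]
col 4: [2, 32, 4, 64, 0] -> [0, 2, 32, 4, 64]

Answer:   0   0   0   0   0
  0   0   2  16   2
  0   0  64  64  32
 16  64  32  32   4
 32   4 128  16  64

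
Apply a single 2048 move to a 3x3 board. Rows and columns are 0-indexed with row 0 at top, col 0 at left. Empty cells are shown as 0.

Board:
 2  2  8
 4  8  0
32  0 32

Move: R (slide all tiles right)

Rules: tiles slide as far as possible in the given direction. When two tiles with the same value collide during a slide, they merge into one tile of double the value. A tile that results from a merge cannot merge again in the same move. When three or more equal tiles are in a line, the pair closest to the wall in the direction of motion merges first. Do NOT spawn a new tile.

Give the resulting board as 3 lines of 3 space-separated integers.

Slide right:
row 0: [2, 2, 8] -> [0, 4, 8]
row 1: [4, 8, 0] -> [0, 4, 8]
row 2: [32, 0, 32] -> [0, 0, 64]

Answer:  0  4  8
 0  4  8
 0  0 64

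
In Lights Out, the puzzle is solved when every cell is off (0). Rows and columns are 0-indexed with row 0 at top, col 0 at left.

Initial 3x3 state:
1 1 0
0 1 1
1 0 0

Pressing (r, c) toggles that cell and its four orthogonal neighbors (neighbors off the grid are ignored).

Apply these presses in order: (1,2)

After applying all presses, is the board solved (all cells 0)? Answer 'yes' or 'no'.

Answer: no

Derivation:
After press 1 at (1,2):
1 1 1
0 0 0
1 0 1

Lights still on: 5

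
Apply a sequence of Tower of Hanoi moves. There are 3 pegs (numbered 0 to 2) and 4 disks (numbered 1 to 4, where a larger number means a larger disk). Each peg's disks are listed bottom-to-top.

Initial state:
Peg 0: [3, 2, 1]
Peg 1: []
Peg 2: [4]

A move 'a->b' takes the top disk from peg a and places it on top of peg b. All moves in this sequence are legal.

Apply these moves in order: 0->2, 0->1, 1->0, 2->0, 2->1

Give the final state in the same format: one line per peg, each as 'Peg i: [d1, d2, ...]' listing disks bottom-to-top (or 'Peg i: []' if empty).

After move 1 (0->2):
Peg 0: [3, 2]
Peg 1: []
Peg 2: [4, 1]

After move 2 (0->1):
Peg 0: [3]
Peg 1: [2]
Peg 2: [4, 1]

After move 3 (1->0):
Peg 0: [3, 2]
Peg 1: []
Peg 2: [4, 1]

After move 4 (2->0):
Peg 0: [3, 2, 1]
Peg 1: []
Peg 2: [4]

After move 5 (2->1):
Peg 0: [3, 2, 1]
Peg 1: [4]
Peg 2: []

Answer: Peg 0: [3, 2, 1]
Peg 1: [4]
Peg 2: []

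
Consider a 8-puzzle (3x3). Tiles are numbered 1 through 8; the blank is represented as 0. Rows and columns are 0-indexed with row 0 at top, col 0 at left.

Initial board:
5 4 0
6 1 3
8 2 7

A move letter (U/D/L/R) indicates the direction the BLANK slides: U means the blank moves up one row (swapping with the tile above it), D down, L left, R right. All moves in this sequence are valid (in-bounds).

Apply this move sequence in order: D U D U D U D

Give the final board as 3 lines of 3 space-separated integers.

After move 1 (D):
5 4 3
6 1 0
8 2 7

After move 2 (U):
5 4 0
6 1 3
8 2 7

After move 3 (D):
5 4 3
6 1 0
8 2 7

After move 4 (U):
5 4 0
6 1 3
8 2 7

After move 5 (D):
5 4 3
6 1 0
8 2 7

After move 6 (U):
5 4 0
6 1 3
8 2 7

After move 7 (D):
5 4 3
6 1 0
8 2 7

Answer: 5 4 3
6 1 0
8 2 7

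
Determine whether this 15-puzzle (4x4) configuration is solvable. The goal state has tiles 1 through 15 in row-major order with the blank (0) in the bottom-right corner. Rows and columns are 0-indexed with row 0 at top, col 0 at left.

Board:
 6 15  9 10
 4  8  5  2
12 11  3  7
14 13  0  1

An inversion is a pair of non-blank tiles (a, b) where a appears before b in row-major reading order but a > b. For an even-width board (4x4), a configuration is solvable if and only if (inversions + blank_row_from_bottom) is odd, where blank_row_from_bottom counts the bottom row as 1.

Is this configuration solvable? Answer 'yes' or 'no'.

Answer: yes

Derivation:
Inversions: 56
Blank is in row 3 (0-indexed from top), which is row 1 counting from the bottom (bottom = 1).
56 + 1 = 57, which is odd, so the puzzle is solvable.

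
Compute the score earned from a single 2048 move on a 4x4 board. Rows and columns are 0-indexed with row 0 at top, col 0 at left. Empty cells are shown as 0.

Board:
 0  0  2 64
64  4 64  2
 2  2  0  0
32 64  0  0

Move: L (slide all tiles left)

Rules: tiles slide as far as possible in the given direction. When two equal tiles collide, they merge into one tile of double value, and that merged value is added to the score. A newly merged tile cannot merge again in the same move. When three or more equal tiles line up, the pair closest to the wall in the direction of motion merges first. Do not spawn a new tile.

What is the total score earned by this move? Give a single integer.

Answer: 4

Derivation:
Slide left:
row 0: [0, 0, 2, 64] -> [2, 64, 0, 0]  score +0 (running 0)
row 1: [64, 4, 64, 2] -> [64, 4, 64, 2]  score +0 (running 0)
row 2: [2, 2, 0, 0] -> [4, 0, 0, 0]  score +4 (running 4)
row 3: [32, 64, 0, 0] -> [32, 64, 0, 0]  score +0 (running 4)
Board after move:
 2 64  0  0
64  4 64  2
 4  0  0  0
32 64  0  0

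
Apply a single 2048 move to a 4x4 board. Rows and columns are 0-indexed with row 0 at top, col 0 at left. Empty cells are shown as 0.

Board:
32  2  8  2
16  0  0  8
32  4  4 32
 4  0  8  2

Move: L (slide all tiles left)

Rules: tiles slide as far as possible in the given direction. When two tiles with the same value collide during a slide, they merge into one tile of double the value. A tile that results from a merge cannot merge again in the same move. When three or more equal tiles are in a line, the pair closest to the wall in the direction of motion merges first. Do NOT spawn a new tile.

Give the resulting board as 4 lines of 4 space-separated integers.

Answer: 32  2  8  2
16  8  0  0
32  8 32  0
 4  8  2  0

Derivation:
Slide left:
row 0: [32, 2, 8, 2] -> [32, 2, 8, 2]
row 1: [16, 0, 0, 8] -> [16, 8, 0, 0]
row 2: [32, 4, 4, 32] -> [32, 8, 32, 0]
row 3: [4, 0, 8, 2] -> [4, 8, 2, 0]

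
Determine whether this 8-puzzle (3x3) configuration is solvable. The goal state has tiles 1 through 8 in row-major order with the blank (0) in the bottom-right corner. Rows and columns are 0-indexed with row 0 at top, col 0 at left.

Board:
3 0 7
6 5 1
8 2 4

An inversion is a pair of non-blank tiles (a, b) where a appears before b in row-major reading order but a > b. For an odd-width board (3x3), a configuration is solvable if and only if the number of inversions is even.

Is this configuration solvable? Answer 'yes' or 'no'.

Answer: yes

Derivation:
Inversions (pairs i<j in row-major order where tile[i] > tile[j] > 0): 16
16 is even, so the puzzle is solvable.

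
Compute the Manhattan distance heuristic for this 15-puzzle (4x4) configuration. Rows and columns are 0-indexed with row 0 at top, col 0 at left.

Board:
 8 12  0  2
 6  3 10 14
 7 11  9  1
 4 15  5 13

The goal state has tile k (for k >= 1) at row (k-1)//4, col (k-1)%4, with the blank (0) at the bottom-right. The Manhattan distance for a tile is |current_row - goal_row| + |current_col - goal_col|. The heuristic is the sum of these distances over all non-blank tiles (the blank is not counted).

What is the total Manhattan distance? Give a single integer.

Answer: 44

Derivation:
Tile 8: (0,0)->(1,3) = 4
Tile 12: (0,1)->(2,3) = 4
Tile 2: (0,3)->(0,1) = 2
Tile 6: (1,0)->(1,1) = 1
Tile 3: (1,1)->(0,2) = 2
Tile 10: (1,2)->(2,1) = 2
Tile 14: (1,3)->(3,1) = 4
Tile 7: (2,0)->(1,2) = 3
Tile 11: (2,1)->(2,2) = 1
Tile 9: (2,2)->(2,0) = 2
Tile 1: (2,3)->(0,0) = 5
Tile 4: (3,0)->(0,3) = 6
Tile 15: (3,1)->(3,2) = 1
Tile 5: (3,2)->(1,0) = 4
Tile 13: (3,3)->(3,0) = 3
Sum: 4 + 4 + 2 + 1 + 2 + 2 + 4 + 3 + 1 + 2 + 5 + 6 + 1 + 4 + 3 = 44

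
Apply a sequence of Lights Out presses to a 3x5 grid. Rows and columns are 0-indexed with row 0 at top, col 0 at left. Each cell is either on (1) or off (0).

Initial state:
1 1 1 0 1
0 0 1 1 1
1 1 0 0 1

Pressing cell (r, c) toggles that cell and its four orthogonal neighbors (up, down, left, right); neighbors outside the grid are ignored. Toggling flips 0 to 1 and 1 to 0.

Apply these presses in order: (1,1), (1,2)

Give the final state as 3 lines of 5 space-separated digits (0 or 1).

Answer: 1 0 0 0 1
1 0 1 0 1
1 0 1 0 1

Derivation:
After press 1 at (1,1):
1 0 1 0 1
1 1 0 1 1
1 0 0 0 1

After press 2 at (1,2):
1 0 0 0 1
1 0 1 0 1
1 0 1 0 1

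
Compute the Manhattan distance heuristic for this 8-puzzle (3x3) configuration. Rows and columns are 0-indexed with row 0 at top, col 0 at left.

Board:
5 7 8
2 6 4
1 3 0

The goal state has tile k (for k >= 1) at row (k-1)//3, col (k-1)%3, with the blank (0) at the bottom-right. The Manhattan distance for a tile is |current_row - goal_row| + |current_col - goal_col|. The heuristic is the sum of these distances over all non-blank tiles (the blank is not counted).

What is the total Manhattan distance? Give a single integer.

Answer: 18

Derivation:
Tile 5: at (0,0), goal (1,1), distance |0-1|+|0-1| = 2
Tile 7: at (0,1), goal (2,0), distance |0-2|+|1-0| = 3
Tile 8: at (0,2), goal (2,1), distance |0-2|+|2-1| = 3
Tile 2: at (1,0), goal (0,1), distance |1-0|+|0-1| = 2
Tile 6: at (1,1), goal (1,2), distance |1-1|+|1-2| = 1
Tile 4: at (1,2), goal (1,0), distance |1-1|+|2-0| = 2
Tile 1: at (2,0), goal (0,0), distance |2-0|+|0-0| = 2
Tile 3: at (2,1), goal (0,2), distance |2-0|+|1-2| = 3
Sum: 2 + 3 + 3 + 2 + 1 + 2 + 2 + 3 = 18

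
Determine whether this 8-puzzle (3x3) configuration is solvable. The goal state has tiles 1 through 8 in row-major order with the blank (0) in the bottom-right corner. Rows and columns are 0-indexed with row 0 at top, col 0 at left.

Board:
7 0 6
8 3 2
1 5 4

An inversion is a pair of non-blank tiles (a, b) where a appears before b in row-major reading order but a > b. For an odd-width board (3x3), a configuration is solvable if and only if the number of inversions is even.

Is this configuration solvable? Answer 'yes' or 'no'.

Inversions (pairs i<j in row-major order where tile[i] > tile[j] > 0): 20
20 is even, so the puzzle is solvable.

Answer: yes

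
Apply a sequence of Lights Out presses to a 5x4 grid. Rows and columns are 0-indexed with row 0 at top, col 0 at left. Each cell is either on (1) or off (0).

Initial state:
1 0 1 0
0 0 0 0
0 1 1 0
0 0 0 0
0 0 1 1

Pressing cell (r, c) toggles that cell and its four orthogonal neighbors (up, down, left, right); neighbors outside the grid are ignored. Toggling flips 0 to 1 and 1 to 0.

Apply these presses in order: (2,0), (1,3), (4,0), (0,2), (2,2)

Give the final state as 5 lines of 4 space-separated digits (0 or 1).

Answer: 1 1 0 0
1 0 1 1
1 1 0 0
0 0 1 0
1 1 1 1

Derivation:
After press 1 at (2,0):
1 0 1 0
1 0 0 0
1 0 1 0
1 0 0 0
0 0 1 1

After press 2 at (1,3):
1 0 1 1
1 0 1 1
1 0 1 1
1 0 0 0
0 0 1 1

After press 3 at (4,0):
1 0 1 1
1 0 1 1
1 0 1 1
0 0 0 0
1 1 1 1

After press 4 at (0,2):
1 1 0 0
1 0 0 1
1 0 1 1
0 0 0 0
1 1 1 1

After press 5 at (2,2):
1 1 0 0
1 0 1 1
1 1 0 0
0 0 1 0
1 1 1 1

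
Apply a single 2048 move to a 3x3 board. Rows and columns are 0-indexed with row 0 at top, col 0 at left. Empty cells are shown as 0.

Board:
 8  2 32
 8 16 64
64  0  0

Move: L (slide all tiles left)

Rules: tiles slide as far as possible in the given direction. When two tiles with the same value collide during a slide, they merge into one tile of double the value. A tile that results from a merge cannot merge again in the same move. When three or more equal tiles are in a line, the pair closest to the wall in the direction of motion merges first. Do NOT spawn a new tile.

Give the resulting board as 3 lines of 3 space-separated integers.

Slide left:
row 0: [8, 2, 32] -> [8, 2, 32]
row 1: [8, 16, 64] -> [8, 16, 64]
row 2: [64, 0, 0] -> [64, 0, 0]

Answer:  8  2 32
 8 16 64
64  0  0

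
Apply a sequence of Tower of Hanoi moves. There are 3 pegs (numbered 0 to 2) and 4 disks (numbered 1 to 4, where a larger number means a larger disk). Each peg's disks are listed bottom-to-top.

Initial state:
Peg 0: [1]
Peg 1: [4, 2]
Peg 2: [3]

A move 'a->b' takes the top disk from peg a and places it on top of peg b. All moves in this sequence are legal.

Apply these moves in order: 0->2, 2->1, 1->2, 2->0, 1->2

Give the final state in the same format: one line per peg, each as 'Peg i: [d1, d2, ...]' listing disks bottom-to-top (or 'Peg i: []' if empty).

Answer: Peg 0: [1]
Peg 1: [4]
Peg 2: [3, 2]

Derivation:
After move 1 (0->2):
Peg 0: []
Peg 1: [4, 2]
Peg 2: [3, 1]

After move 2 (2->1):
Peg 0: []
Peg 1: [4, 2, 1]
Peg 2: [3]

After move 3 (1->2):
Peg 0: []
Peg 1: [4, 2]
Peg 2: [3, 1]

After move 4 (2->0):
Peg 0: [1]
Peg 1: [4, 2]
Peg 2: [3]

After move 5 (1->2):
Peg 0: [1]
Peg 1: [4]
Peg 2: [3, 2]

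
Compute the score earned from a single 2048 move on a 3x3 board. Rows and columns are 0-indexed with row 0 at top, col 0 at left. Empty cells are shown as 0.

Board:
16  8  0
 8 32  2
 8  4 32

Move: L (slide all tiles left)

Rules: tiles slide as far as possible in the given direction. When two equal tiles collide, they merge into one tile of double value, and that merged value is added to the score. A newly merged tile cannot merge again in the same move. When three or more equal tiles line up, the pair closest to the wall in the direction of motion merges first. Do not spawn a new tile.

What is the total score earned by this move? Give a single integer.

Answer: 0

Derivation:
Slide left:
row 0: [16, 8, 0] -> [16, 8, 0]  score +0 (running 0)
row 1: [8, 32, 2] -> [8, 32, 2]  score +0 (running 0)
row 2: [8, 4, 32] -> [8, 4, 32]  score +0 (running 0)
Board after move:
16  8  0
 8 32  2
 8  4 32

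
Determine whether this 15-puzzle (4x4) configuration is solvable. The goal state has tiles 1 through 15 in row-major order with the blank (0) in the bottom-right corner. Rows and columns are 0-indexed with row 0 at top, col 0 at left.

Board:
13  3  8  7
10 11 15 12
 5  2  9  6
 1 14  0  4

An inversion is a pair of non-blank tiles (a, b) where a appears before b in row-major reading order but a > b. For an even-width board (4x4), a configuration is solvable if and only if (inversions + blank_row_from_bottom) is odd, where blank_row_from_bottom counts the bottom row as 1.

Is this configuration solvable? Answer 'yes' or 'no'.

Inversions: 61
Blank is in row 3 (0-indexed from top), which is row 1 counting from the bottom (bottom = 1).
61 + 1 = 62, which is even, so the puzzle is not solvable.

Answer: no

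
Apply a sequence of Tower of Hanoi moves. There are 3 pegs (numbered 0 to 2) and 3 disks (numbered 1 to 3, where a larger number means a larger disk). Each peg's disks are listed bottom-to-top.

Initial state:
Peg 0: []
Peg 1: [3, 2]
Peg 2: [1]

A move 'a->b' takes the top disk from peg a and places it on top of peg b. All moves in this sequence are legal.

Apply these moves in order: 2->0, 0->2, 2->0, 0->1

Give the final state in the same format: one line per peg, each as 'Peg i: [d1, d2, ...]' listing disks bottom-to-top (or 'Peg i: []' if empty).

Answer: Peg 0: []
Peg 1: [3, 2, 1]
Peg 2: []

Derivation:
After move 1 (2->0):
Peg 0: [1]
Peg 1: [3, 2]
Peg 2: []

After move 2 (0->2):
Peg 0: []
Peg 1: [3, 2]
Peg 2: [1]

After move 3 (2->0):
Peg 0: [1]
Peg 1: [3, 2]
Peg 2: []

After move 4 (0->1):
Peg 0: []
Peg 1: [3, 2, 1]
Peg 2: []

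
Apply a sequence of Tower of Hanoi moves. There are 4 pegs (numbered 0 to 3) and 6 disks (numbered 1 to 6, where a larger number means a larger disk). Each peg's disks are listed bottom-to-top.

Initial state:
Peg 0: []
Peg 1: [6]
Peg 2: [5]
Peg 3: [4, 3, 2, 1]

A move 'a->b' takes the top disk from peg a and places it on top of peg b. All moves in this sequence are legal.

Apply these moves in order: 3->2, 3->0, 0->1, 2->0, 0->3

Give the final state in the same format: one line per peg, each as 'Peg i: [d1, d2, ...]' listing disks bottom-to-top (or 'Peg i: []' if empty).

After move 1 (3->2):
Peg 0: []
Peg 1: [6]
Peg 2: [5, 1]
Peg 3: [4, 3, 2]

After move 2 (3->0):
Peg 0: [2]
Peg 1: [6]
Peg 2: [5, 1]
Peg 3: [4, 3]

After move 3 (0->1):
Peg 0: []
Peg 1: [6, 2]
Peg 2: [5, 1]
Peg 3: [4, 3]

After move 4 (2->0):
Peg 0: [1]
Peg 1: [6, 2]
Peg 2: [5]
Peg 3: [4, 3]

After move 5 (0->3):
Peg 0: []
Peg 1: [6, 2]
Peg 2: [5]
Peg 3: [4, 3, 1]

Answer: Peg 0: []
Peg 1: [6, 2]
Peg 2: [5]
Peg 3: [4, 3, 1]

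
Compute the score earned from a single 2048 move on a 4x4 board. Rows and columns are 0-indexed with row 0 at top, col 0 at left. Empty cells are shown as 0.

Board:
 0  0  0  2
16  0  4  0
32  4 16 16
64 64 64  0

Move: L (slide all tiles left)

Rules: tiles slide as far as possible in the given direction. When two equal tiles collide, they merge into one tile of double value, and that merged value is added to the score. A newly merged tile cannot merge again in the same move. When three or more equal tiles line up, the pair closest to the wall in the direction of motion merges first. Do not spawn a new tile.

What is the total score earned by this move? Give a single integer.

Answer: 160

Derivation:
Slide left:
row 0: [0, 0, 0, 2] -> [2, 0, 0, 0]  score +0 (running 0)
row 1: [16, 0, 4, 0] -> [16, 4, 0, 0]  score +0 (running 0)
row 2: [32, 4, 16, 16] -> [32, 4, 32, 0]  score +32 (running 32)
row 3: [64, 64, 64, 0] -> [128, 64, 0, 0]  score +128 (running 160)
Board after move:
  2   0   0   0
 16   4   0   0
 32   4  32   0
128  64   0   0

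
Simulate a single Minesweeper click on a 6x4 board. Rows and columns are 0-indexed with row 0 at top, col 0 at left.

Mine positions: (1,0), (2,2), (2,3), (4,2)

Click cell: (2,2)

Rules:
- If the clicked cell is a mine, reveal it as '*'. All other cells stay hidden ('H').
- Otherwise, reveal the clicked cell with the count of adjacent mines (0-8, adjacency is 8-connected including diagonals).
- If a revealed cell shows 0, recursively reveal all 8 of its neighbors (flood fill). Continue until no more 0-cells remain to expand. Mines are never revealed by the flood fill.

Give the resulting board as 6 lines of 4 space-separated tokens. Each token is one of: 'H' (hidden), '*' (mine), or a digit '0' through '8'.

H H H H
H H H H
H H * H
H H H H
H H H H
H H H H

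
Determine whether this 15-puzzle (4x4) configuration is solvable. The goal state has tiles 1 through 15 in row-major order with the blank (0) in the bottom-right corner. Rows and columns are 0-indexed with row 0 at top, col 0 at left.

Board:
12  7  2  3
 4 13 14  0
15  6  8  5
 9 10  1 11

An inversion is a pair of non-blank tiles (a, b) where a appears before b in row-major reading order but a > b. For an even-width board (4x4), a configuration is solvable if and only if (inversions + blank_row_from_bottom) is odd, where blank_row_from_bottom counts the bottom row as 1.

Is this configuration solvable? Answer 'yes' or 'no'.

Answer: yes

Derivation:
Inversions: 48
Blank is in row 1 (0-indexed from top), which is row 3 counting from the bottom (bottom = 1).
48 + 3 = 51, which is odd, so the puzzle is solvable.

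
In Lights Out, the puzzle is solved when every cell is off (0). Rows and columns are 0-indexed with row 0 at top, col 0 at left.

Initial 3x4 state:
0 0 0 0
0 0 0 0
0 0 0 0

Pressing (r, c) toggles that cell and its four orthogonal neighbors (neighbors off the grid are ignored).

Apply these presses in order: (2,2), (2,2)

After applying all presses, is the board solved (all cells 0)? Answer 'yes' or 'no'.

Answer: yes

Derivation:
After press 1 at (2,2):
0 0 0 0
0 0 1 0
0 1 1 1

After press 2 at (2,2):
0 0 0 0
0 0 0 0
0 0 0 0

Lights still on: 0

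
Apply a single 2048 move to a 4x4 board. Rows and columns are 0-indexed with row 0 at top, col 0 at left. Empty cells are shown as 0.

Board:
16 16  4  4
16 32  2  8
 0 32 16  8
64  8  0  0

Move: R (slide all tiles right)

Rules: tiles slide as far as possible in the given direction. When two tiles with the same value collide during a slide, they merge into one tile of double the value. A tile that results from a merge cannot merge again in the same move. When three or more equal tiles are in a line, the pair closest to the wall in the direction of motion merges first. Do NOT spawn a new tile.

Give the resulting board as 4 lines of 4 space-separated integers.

Answer:  0  0 32  8
16 32  2  8
 0 32 16  8
 0  0 64  8

Derivation:
Slide right:
row 0: [16, 16, 4, 4] -> [0, 0, 32, 8]
row 1: [16, 32, 2, 8] -> [16, 32, 2, 8]
row 2: [0, 32, 16, 8] -> [0, 32, 16, 8]
row 3: [64, 8, 0, 0] -> [0, 0, 64, 8]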